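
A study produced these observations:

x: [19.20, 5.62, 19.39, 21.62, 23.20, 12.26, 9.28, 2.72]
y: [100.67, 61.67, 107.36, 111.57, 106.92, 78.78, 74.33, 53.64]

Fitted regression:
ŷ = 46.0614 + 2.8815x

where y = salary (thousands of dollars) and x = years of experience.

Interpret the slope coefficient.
For each additional year of experience, predicted salary increases by approximately 2.8815 thousand dollars.

The slope coefficient β₁ = 2.8815 represents the marginal effect of experience on salary.

Interpretation:
- Experience up by 1 year → predicted salary increases by 2.8815 thousand dollars
- The effect is assumed constant over the observed range of x (linearity)
- The sign (+) gives the direction; the magnitude 2.8815 gives the size of the effect per year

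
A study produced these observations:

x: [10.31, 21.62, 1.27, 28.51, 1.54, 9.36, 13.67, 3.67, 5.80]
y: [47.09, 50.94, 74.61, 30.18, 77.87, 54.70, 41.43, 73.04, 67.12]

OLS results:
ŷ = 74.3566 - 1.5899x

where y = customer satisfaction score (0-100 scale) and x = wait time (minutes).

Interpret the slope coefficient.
On average, satisfaction score is about 1.5899 points lower for every extra minute of wait time.

The slope coefficient β₁ = -1.5899 represents the marginal effect of wait time on satisfaction score.

Interpretation:
- Wait time up by 1 minute → predicted satisfaction score decreases by 1.5899 points
- This is a linear approximation: the same per-unit change is assumed across the whole observed x range
- The slope describes association in these data, not necessarily a causal effect

(β₀ = 74.3566 is the fitted value at x = 0 and is not part of the slope interpretation.)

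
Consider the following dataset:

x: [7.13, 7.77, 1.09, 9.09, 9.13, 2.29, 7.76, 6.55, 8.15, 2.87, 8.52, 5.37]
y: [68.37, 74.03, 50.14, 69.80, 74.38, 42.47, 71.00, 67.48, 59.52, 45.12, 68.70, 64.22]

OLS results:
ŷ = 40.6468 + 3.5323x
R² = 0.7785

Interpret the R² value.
About 77.85% of the variability in y is accounted for by the regression on x (R² = 0.7785) — a strong linear fit.

R² = 1 − SS_res/SS_tot compares the residual scatter to the total scatter of y about its mean.

Here R² = 0.7785:
- Explained: 77.85% of the variation in y
- Unexplained (residual): 100% − 77.85% = 22.15%
- Rule of thumb (below 0.3 weak; 0.3 to below 0.7 moderate; 0.7 and above strong) → strong

Calculation: R² = 1 − (SS_res / SS_tot), where SS_res is the sum of squared residuals and SS_tot the total sum of squares.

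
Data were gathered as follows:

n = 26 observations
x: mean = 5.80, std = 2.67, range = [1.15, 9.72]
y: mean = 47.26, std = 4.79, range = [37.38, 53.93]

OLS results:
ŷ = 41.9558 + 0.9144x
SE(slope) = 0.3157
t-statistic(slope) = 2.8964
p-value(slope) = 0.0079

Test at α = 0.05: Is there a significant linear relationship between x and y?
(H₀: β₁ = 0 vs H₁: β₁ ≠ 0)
Since p-value = 0.0079 < α = 0.05, reject H₀ — the slope is significantly different from 0.

Hypothesis test for the slope coefficient:

H₀: β₁ = 0 (no linear relationship)
H₁: β₁ ≠ 0 (linear relationship exists)

Test statistic: t = β̂₁ / SE(β̂₁) = 0.9144 / 0.3157 = 2.8964

p = 0.0079: how often a slope estimate this far from 0 (in SE units) would arise by chance if β₁ were truly 0.

Decision rule: reject H₀ if p-value < α.
p-value = 0.0079 < α = 0.05 → reject H₀.

At α = 0.05 the data do provide convincing evidence of a nonzero slope.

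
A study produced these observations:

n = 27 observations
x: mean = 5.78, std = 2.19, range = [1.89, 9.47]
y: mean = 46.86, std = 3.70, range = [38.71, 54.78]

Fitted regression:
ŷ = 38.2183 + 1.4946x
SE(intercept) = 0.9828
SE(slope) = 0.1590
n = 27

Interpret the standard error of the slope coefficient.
The slope 1.4946 is pinned down to within about ±0.1590 (one SE) by these data — relative uncertainty 10.6%, i.e. precise.

SE(β̂₁) = s / √Sxx, where s is the residual standard deviation and Sxx = Σ(x − x̄)². It is the yardstick for how far β̂₁ = 1.4946 could plausibly be from the true slope.

Relative precision:
- SE / |β̂₁| = 0.1590 / 1.4946 = 10.6%
- Rule of thumb (under 20%: precise; 20% to under 50%: moderately precise; 50% or more: imprecise) → precise

Rough 95% range (±2 SE): 1.4946 ± 0.3180 → (1.1766, 1.8126).

What drives SE(β̂₁): wider spread of x values → smaller SE; larger n (here n = 27) → smaller SE.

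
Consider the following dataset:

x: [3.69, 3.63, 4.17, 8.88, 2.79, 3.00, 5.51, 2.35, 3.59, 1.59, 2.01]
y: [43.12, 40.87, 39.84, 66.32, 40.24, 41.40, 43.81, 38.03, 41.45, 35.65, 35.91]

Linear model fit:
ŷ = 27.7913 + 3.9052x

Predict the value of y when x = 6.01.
ŷ = 51.2616

Plug x = 6.01 into the fitted line:

ŷ = 27.7913 + 3.9052 × 6.01
ŷ = 27.7913 + 23.4703
ŷ = 51.2616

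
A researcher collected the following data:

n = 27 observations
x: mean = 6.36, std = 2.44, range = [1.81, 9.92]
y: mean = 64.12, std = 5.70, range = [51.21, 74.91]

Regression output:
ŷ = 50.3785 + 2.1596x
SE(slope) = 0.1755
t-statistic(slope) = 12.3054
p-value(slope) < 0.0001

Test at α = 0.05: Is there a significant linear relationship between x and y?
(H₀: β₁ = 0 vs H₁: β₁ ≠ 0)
p-value < 0.0001 < α = 0.05, so we reject H₀. The relationship is significant.

Hypothesis test for the slope coefficient:

H₀: β₁ = 0 (no linear relationship)
H₁: β₁ ≠ 0 (linear relationship exists)

Test statistic: t = β̂₁ / SE(β̂₁) = 2.1596 / 0.1755 = 12.3054

With df = 25, the two-sided p-value for |t| = 12.3054 is <0.0001.

Decision rule: reject H₀ if p-value < α.
p-value < 0.0001 < α = 0.05 → reject H₀.

Conclusion: the linear association between x and y is significant at the 5% level.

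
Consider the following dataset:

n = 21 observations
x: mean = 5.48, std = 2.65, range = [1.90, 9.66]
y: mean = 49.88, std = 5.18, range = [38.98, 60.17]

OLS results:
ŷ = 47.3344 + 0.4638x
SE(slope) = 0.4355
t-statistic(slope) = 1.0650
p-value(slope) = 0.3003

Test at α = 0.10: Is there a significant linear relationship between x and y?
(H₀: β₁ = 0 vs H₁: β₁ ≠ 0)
Since p-value = 0.3003 ≥ α = 0.10, fail to reject H₀ — the slope is not significantly different from 0.

Hypothesis test for the slope coefficient:

H₀: β₁ = 0 (no linear relationship)
H₁: β₁ ≠ 0 (linear relationship exists)

Test statistic: t = β̂₁ / SE(β̂₁) = 0.4638 / 0.4355 = 1.0650

p = 0.3003: how often a slope estimate this far from 0 (in SE units) would arise by chance if β₁ were truly 0.

Decision rule: reject H₀ if p-value < α.
p-value = 0.3003 ≥ α = 0.10 → fail to reject H₀.

There is not sufficient evidence at the 10% significance level to conclude that a linear relationship exists between x and y.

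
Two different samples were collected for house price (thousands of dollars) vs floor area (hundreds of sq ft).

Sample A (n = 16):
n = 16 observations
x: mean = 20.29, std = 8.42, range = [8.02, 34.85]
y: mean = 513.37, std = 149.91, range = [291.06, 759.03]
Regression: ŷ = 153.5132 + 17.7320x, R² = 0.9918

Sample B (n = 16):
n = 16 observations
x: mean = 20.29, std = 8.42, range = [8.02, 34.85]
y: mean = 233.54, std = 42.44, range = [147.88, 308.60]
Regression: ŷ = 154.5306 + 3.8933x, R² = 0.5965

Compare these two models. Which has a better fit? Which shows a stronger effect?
Model A has the better fit (R² = 0.9918 vs 0.5965). Model A shows the stronger effect (|β₁| = 17.7320 vs 3.8933).

Model Comparison:

Goodness of fit (R²):
- Model A: R² = 0.9918 → 99.18% of variance in house price explained
- Model B: R² = 0.5965 → 59.65% of variance in house price explained
- 0.9918 > 0.5965 → Model A has the better fit

Which has the larger per-hundred sq ft effect? (|β₁|)
- Model A: β₁ = 17.7320 → predicted house price rises 17.7320 thousand dollars per additional hundred sq ft of floor area
- Model B: β₁ = 3.8933 → predicted house price rises 3.8933 thousand dollars per additional hundred sq ft of floor area
- |17.7320| > |3.8933| → Model A shows the stronger marginal effect

Notes:
- The two samples could reflect different populations, time periods, or measurement quality.
- A steeper slope doesn't make a better model if the scatter around the line is large.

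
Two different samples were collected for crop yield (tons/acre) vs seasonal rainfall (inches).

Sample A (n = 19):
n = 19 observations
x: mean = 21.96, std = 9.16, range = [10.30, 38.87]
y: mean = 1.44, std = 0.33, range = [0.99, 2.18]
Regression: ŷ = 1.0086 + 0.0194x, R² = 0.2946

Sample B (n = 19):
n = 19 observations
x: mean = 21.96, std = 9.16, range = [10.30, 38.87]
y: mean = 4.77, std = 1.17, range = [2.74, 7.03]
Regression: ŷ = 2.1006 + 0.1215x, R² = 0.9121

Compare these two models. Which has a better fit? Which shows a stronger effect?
Model B has the better fit (R² = 0.9121 vs 0.2946). Model B shows the stronger effect (|β₁| = 0.1215 vs 0.0194).

Model Comparison:

Goodness of fit (R²):
- Model A: R² = 0.2946 → 29.46% of variance in crop yield explained
- Model B: R² = 0.9121 → 91.21% of variance in crop yield explained
- 0.9121 > 0.2946 → Model B has the better fit

Which has the larger per-inch effect? (|β₁|)
- Model A: β₁ = 0.0194 → predicted crop yield rises 0.0194 tons/acre per additional inch of rainfall
- Model B: β₁ = 0.1215 → predicted crop yield rises 0.1215 tons/acre per additional inch of rainfall
- |0.0194| < |0.1215| → Model B shows the stronger marginal effect

Notes:
- A steeper slope doesn't make a better model if the scatter around the line is large.
- A better fit (higher R²) doesn't necessarily mean a more important relationship.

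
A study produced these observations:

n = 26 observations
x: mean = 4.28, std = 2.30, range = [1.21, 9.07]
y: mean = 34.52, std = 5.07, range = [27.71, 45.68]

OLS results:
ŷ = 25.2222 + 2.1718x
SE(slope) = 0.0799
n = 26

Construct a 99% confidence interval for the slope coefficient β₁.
The 99% CI for β₁ is (1.9483, 2.3953)

Confidence interval for the slope:

The 99% CI for β₁ is: β̂₁ ± t*(α/2, n-2) × SE(β̂₁)

Step 1: Find critical t-value
- Confidence level = 0.99
- Degrees of freedom = n - 2 = 26 - 2 = 24
- t*(α/2, 24) = 2.7969

Step 2: Calculate margin of error
Margin = 2.7969 × 0.0799 = 0.2235

Step 3: Construct interval
CI = 2.1718 ± 0.2235
CI = (1.9483, 2.3953)

Interpretation: We are 99% confident that the true slope β₁ lies between 1.9483 and 2.3953.
Since 0 is outside the interval, a two-sided test at α = 0.01 would reject H₀: β₁ = 0.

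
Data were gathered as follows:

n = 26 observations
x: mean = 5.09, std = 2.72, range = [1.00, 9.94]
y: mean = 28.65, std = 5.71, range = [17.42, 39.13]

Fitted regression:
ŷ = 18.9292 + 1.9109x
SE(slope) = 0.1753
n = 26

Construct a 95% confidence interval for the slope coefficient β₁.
The 95% CI for β₁ is (1.5491, 2.2727)

Confidence interval for the slope:

The 95% CI for β₁ is: β̂₁ ± t*(α/2, n-2) × SE(β̂₁)

Step 1: Find critical t-value
- Confidence level = 0.95
- Degrees of freedom = n - 2 = 26 - 2 = 24
- t*(α/2, 24) = 2.0639

Step 2: Calculate margin of error
Margin = 2.0639 × 0.1753 = 0.3618

Step 3: Construct interval
CI = 1.9109 ± 0.3618
CI = (1.5491, 2.2727)

Interpretation: each one-unit increase in x is associated with a change in mean y of between 1.5491 and 2.2727, with 95% confidence.
The interval does not include 0, suggesting a significant linear relationship.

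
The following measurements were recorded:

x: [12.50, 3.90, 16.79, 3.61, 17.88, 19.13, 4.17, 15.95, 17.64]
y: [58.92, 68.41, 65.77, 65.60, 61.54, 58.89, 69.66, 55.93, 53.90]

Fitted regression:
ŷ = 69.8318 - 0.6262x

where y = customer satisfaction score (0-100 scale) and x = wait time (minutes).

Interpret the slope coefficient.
For each additional minute of wait time, predicted satisfaction score decreases by approximately 0.6262 points.

β₁ = -0.6262 is the change in predicted satisfaction score (points) per additional minute of wait time.

Interpretation:
- Wait time up by 1 minute → predicted satisfaction score decreases by 0.6262 points
- This is a linear approximation: the same per-unit change is assumed across the whole observed x range

(β₀ = 69.8318 is the fitted value at x = 0 and is not part of the slope interpretation.)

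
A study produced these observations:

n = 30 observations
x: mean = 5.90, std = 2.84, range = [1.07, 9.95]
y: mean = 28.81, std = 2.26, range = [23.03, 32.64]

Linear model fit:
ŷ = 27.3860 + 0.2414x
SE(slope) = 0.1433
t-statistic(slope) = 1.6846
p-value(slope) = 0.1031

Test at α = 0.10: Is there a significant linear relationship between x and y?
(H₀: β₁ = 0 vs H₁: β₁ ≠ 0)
p-value = 0.1031 ≥ α = 0.10, so we fail to reject H₀. The relationship is not significant.

Hypothesis test for the slope coefficient:

H₀: β₁ = 0 (no linear relationship)
H₁: β₁ ≠ 0 (linear relationship exists)

Test statistic: t = β̂₁ / SE(β̂₁) = 0.2414 / 0.1433 = 1.6846

p = 0.1031: how often a slope estimate this far from 0 (in SE units) would arise by chance if β₁ were truly 0.

Decision rule: reject H₀ if p-value < α.
p-value = 0.1031 ≥ α = 0.10 → fail to reject H₀.

There is not sufficient evidence at the 10% significance level to conclude that a linear relationship exists between x and y.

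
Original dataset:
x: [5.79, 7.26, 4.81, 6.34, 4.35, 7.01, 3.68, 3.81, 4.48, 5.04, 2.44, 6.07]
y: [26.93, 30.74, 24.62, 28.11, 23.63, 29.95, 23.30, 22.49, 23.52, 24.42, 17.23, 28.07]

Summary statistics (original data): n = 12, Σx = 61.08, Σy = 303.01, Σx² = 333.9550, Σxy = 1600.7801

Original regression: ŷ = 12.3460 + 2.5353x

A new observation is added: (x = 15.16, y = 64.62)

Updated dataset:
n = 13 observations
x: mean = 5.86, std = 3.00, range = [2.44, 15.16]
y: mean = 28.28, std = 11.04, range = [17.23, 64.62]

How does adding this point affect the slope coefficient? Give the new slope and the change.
Adding the point moves β₁ from 2.5353 to 3.6379, i.e. it increases by 1.1026 (+43.5%).

x = 15.16 lies well outside the original x-range [2.44, 7.26] (x̄ ≈ 5.09), so this observation has high leverage and can move the slope substantially.

Step 1: Update the sums with the new point (n goes from 12 to 13)
Σx  = 61.08 + 15.16 = 76.24
Σy  = 303.01 + 64.62 = 367.63
Σx² = 333.9550 + 15.16² = 333.9550 + 229.8256 = 563.7806
Σxy = 1600.7801 + 15.16×64.62 = 1600.7801 + 979.6392 = 2580.4193

Step 2: Recompute the slope with b₁ = (nΣxy − ΣxΣy) / (nΣx² − (Σx)²)
Numerator   = 13×2580.4193 − 76.24×367.63 = 33545.4509 − 28028.1112 = 5517.3397
Denominator = 13×563.7806 − 76.24² = 7329.1478 − 5812.5376 = 1516.6102
b₁(new) = 5517.3397 / 1516.6102 = 3.6379

(Same formula on the original sums: (12×1600.7801 − 61.08×303.01) / (12×333.9550 − 61.08²) = 701.5104 / 276.6936 = 2.5353, matching the given fit.)

Step 3: Change in slope
Δβ₁ = 3.6379 − 2.5353 = +1.1026
Relative change = +1.1026 / 2.5353 × 100% = +43.5%
→ the slope increases when the point is added.

A high-leverage point only changes the slope if it is off the original line; here y = 64.62 is above the original trend, so the slope increases.
In practice: refit with and without it and report both if conclusions differ.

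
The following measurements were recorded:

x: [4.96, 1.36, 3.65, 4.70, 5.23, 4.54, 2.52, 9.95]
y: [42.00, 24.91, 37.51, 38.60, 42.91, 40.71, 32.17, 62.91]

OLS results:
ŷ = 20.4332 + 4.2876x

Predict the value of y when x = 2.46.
ŷ = 30.9807

x = 2.46 lies inside the observed range [1.36, 9.95], so the fitted equation applies directly:

ŷ = 20.4332 + 4.2876 × 2.46
ŷ = 20.4332 + 10.5475
ŷ = 30.9807

This is a point prediction; actual observations scatter around it by roughly the residual standard deviation.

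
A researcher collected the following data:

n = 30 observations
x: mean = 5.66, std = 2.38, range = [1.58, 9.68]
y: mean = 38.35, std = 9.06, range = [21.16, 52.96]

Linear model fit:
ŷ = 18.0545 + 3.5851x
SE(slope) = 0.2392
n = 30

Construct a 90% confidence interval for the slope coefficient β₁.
The 90% CI for β₁ is (3.1782, 3.9920)

Confidence interval for the slope:

The 90% CI for β₁ is: β̂₁ ± t*(α/2, n-2) × SE(β̂₁)

Step 1: Find critical t-value
- Confidence level = 0.9
- Degrees of freedom = n - 2 = 30 - 2 = 28
- t*(α/2, 28) = 1.7011

Step 2: Calculate margin of error
Margin = 1.7011 × 0.2392 = 0.4069

Step 3: Construct interval
CI = 3.5851 ± 0.4069
CI = (3.1782, 3.9920)

Interpretation: We are 90% confident that the true slope β₁ lies between 3.1782 and 3.9920.
The interval does not include 0, suggesting a significant linear relationship.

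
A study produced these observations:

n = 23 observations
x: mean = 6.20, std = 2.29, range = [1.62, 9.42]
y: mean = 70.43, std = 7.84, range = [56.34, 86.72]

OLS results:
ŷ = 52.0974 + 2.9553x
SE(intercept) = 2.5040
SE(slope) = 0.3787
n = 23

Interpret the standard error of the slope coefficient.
The slope 2.9553 is pinned down to within about ±0.3787 (one SE) by these data — relative uncertainty 12.8%, i.e. precise.

What SE measures:
- The standard error quantifies the sampling variability of the coefficient estimate
- It is the estimated standard deviation of β̂₁ across hypothetical repeated samples of the same size
- Smaller SE → more precise estimate

Relative precision:
- SE / |β̂₁| = 0.3787 / 2.9553 = 12.8%
- Rule of thumb (under 20%: precise; 20% to under 50%: moderately precise; 50% or more: imprecise) → precise

Link to the t-test: t = β̂₁ / SE(β̂₁) = 2.9553 / 0.3787 = 7.8038, the statistic for H₀: β₁ = 0.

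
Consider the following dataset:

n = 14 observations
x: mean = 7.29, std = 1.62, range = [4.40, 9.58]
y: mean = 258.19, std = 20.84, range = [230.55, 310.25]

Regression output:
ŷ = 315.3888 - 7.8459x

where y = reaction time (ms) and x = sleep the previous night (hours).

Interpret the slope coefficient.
For each additional hour of sleep, predicted reaction time decreases by approximately 7.8459 ms.

The slope coefficient β₁ = -7.8459 represents the marginal effect of sleep on reaction time.

Interpretation:
- Sleep up by 1 hour → predicted reaction time decreases by 7.8459 ms
- This is a linear approximation: the same per-unit change is assumed across the whole observed x range
- The sign (−) gives the direction; the magnitude 7.8459 gives the size of the effect per hour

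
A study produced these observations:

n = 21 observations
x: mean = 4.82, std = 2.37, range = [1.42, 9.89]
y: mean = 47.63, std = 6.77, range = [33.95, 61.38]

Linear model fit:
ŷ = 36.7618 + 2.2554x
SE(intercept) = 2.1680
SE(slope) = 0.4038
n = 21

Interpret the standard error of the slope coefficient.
SE(slope) = 0.4038 measures the uncertainty in the estimated slope. The coefficient is estimated precisely (SE/|β̂₁| = 17.9%).

SE(β̂₁) = 0.4038 says: if we drew many samples of n = 21 from the same population and refit each time, the fitted slopes would scatter with a standard deviation of roughly 0.4038 around the true β₁.

Relative precision:
- SE / |β̂₁| = 0.4038 / 2.2554 = 17.9%
- Rule of thumb (under 20%: precise; 20% to under 50%: moderately precise; 50% or more: imprecise) → precise

Link to interval estimation: a confidence interval for β₁ is β̂₁ ± t* × 0.4038, so SE sets the half-width per unit of t*.

What drives SE(β̂₁): wider spread of x values → smaller SE.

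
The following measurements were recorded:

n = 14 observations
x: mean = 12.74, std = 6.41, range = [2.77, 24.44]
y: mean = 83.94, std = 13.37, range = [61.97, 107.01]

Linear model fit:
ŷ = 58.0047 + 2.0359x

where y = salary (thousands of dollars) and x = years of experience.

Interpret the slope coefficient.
For each additional year of experience, predicted salary increases by approximately 2.0359 thousand dollars.

β₁ = 2.0359 is the change in predicted salary (thousand dollars) per additional year of experience.

Interpretation:
- Experience up by 1 year → predicted salary increases by 2.0359 thousand dollars
- The effect is assumed constant over the observed range of x (linearity)
- The slope describes association in these data, not necessarily a causal effect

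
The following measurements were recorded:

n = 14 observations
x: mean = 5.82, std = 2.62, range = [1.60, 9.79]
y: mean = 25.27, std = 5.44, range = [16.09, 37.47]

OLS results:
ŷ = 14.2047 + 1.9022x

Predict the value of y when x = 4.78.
ŷ = 23.2972

x = 4.78 lies inside the observed range [1.60, 9.79], so the fitted equation applies directly:

ŷ = 14.2047 + 1.9022 × 4.78
ŷ = 14.2047 + 9.0925
ŷ = 23.2972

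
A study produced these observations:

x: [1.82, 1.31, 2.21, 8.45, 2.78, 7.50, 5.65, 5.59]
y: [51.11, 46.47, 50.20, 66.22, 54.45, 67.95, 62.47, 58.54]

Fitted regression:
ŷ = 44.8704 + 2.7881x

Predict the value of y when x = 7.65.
ŷ = 66.1994

Plug x = 7.65 into the fitted line:

ŷ = 44.8704 + 2.7881 × 7.65
ŷ = 44.8704 + 21.3290
ŷ = 66.1994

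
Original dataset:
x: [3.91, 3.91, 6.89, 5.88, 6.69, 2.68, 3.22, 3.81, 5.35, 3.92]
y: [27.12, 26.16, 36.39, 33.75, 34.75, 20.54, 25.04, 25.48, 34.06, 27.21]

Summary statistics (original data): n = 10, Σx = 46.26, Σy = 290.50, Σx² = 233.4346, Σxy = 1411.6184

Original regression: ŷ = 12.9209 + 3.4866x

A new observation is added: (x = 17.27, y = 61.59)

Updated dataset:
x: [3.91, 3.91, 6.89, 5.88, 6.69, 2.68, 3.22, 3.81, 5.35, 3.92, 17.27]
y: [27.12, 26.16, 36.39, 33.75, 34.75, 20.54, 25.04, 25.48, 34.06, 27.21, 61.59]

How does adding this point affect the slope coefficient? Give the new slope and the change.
New slope β₁ = 2.6813 versus 3.4866 before: a change of -0.8053 (-23.1%).

x = 17.27 lies well outside the original x-range [2.68, 6.89] (x̄ ≈ 4.63), so this observation has high leverage and can move the slope substantially.

Step 1: Update the sums with the new point (n goes from 10 to 11)
Σx  = 46.26 + 17.27 = 63.53
Σy  = 290.50 + 61.59 = 352.09
Σx² = 233.4346 + 17.27² = 233.4346 + 298.2529 = 531.6875
Σxy = 1411.6184 + 17.27×61.59 = 1411.6184 + 1063.6593 = 2475.2777

Step 2: Recompute the slope with b₁ = (nΣxy − ΣxΣy) / (nΣx² − (Σx)²)
Numerator   = 11×2475.2777 − 63.53×352.09 = 27228.0547 − 22368.2777 = 4859.7770
Denominator = 11×531.6875 − 63.53² = 5848.5625 − 4036.0609 = 1812.5016
b₁(new) = 4859.7770 / 1812.5016 = 2.6813

(Same formula on the original sums: (10×1411.6184 − 46.26×290.50) / (10×233.4346 − 46.26²) = 677.6540 / 194.3584 = 3.4866, matching the given fit.)

Step 3: Change in slope
Δβ₁ = 2.6813 − 3.4866 = -0.8053
Relative change = -0.8053 / 3.4866 × 100% = -23.1%
→ the slope decreases when the point is added.

A high-leverage point only changes the slope if it is off the original line; here y = 61.59 is below the original trend, so the slope decreases.
In practice: examine leverage (hᵢ) and Cook's distance rather than deleting it automatically; investigate whether it comes from the same population as the rest of the sample.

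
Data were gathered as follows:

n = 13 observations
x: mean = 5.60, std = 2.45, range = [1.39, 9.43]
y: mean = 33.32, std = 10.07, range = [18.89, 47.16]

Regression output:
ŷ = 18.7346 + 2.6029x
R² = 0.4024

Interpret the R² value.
About 40.24% of the variability in y is accounted for by the regression on x (R² = 0.4024) — a moderate linear fit.

R² (coefficient of determination) measures the proportion of variance in y explained by the regression model.

Here R² = 0.4024:
- Explained: 40.24% of the variation in y
- Unexplained (residual): 100% − 40.24% = 59.76%
- Rule of thumb (below 0.3 weak; 0.3 to below 0.7 moderate; 0.7 and above strong) → moderate

Note: R² never decreases when predictors are added, so it should not be used alone to compare models of different size.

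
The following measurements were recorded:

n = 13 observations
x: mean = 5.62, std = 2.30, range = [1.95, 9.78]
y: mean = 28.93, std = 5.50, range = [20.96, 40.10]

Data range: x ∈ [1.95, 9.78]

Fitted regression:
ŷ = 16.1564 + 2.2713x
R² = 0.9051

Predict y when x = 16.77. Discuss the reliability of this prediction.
The equation gives ŷ = 54.2461; however x = 16.77 is 6.99 units above the observed range, so this extrapolated value should not be trusted.

Prediction calculation:
ŷ = 16.1564 + 2.2713 × 16.77
ŷ = 54.2461

Reliability:
- Data range: x ∈ [1.95, 9.78]
- Prediction point: x = 16.77 is 6.99 units above the observed range → this is EXTRAPOLATION, not interpolation

Why that matters here:
- The standard error of prediction grows with (x − x̄)², and x = 16.77 is far from x̄ = 5.62
- Real relationships often flatten, saturate, or turn nonlinear at extremes

Report the number if required, but flag clearly that it is an extrapolation.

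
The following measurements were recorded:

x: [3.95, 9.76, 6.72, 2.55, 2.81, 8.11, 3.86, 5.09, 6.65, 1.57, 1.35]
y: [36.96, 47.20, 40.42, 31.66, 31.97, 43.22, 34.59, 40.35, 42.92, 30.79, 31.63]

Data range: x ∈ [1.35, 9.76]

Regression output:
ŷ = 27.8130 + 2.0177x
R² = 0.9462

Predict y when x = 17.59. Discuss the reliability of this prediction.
The equation gives ŷ = 63.3043; however x = 17.59 is 7.83 units above the observed range, so this extrapolated value should not be trusted.

Prediction calculation:
ŷ = 27.8130 + 2.0177 × 17.59
ŷ = 63.3043

Reliability:
- Data range: x ∈ [1.35, 9.76]
- Prediction point: x = 17.59 is 7.83 units above the observed range → this is EXTRAPOLATION, not interpolation

Why that matters here:
- There are no observations near this x to validate the fitted line there
- Real relationships often flatten, saturate, or turn nonlinear at extremes

A defensible statement: 'if the linear trend continued to x = 17.59, y would be about 63.3043' — the premise is untested.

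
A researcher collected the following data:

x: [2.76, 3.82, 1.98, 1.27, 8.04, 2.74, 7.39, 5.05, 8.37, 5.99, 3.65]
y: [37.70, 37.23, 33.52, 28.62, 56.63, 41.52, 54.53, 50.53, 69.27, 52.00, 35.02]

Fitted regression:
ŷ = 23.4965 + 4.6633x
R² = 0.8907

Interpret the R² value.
The model explains 89.07% of the variance in y (R² = 0.8907), leaving 10.93% unexplained; the fit is strong.

The coefficient of determination R² is the fraction of the total variation in y that the fitted line accounts for.

Here R² = 0.8907:
- Explained: 89.07% of the variation in y
- Unexplained (residual): 100% − 89.07% = 10.93%
- Rule of thumb (below 0.3 weak; 0.3 to below 0.7 moderate; 0.7 and above strong) → strong

Equivalently, for simple linear regression R² = r², so |r| = √0.8907 ≈ 0.9438.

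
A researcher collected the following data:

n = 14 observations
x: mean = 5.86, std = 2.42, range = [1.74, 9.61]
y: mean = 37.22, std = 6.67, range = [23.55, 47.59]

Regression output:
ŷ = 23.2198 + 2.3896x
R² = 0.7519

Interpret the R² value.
About 75.19% of the variability in y is accounted for by the regression on x (R² = 0.7519) — a strong linear fit.

The coefficient of determination R² is the fraction of the total variation in y that the fitted line accounts for.

Here R² = 0.7519:
- Explained: 75.19% of the variation in y
- Unexplained (residual): 100% − 75.19% = 24.81%
- Rule of thumb (below 0.3 weak; 0.3 to below 0.7 moderate; 0.7 and above strong) → strong

Note: R² never decreases when predictors are added, so it should not be used alone to compare models of different size.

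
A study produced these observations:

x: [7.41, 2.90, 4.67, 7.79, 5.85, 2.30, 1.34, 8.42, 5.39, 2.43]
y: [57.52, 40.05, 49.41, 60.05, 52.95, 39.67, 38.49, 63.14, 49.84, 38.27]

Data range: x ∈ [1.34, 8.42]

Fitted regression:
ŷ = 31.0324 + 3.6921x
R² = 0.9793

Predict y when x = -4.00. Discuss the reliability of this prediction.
The equation gives ŷ = 16.2640; however x = -4.00 is 5.34 units below the observed range, so this extrapolated value should not be trusted.

Prediction calculation:
ŷ = 31.0324 + 3.6921 × (-4.00)
ŷ = 16.2640

Reliability:
- Data range: x ∈ [1.34, 8.42]
- Prediction point: x = -4.00 is 5.34 units below the observed range → this is EXTRAPOLATION, not interpolation

Why that matters here:
- The linear relationship may not hold outside the observed range
- There are no observations near this x to validate the fitted line there

Report the number if required, but flag clearly that it is an extrapolation.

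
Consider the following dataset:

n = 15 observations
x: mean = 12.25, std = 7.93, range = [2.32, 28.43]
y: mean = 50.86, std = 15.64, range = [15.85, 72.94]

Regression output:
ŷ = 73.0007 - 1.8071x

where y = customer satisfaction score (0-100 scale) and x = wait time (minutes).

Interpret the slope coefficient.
On average, satisfaction score is about 1.8071 points lower for every extra minute of wait time.

β₁ = -1.8071 is the change in predicted satisfaction score (points) per additional minute of wait time.

Interpretation:
- Wait time up by 1 minute → predicted satisfaction score decreases by 1.8071 points
- This is a linear approximation: the same per-unit change is assumed across the whole observed x range

The intercept β₀ = 73.0007 is the predicted satisfaction score when wait time = 0; since the smallest observed x is 2.32, this is an extrapolation and mainly anchors the line.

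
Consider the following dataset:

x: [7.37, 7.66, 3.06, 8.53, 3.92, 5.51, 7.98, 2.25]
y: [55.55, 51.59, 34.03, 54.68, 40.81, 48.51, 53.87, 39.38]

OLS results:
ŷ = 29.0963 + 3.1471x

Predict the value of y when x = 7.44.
ŷ = 52.5107

To predict y for x = 7.44, substitute into the regression equation:

ŷ = 29.0963 + 3.1471 × 7.44
ŷ = 29.0963 + 23.4144
ŷ = 52.5107

This is a point prediction; actual observations scatter around it by roughly the residual standard deviation.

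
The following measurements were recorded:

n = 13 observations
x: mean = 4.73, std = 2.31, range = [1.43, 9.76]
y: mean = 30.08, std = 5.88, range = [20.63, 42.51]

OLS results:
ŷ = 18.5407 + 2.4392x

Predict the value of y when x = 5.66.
ŷ = 32.3466

x = 5.66 lies inside the observed range [1.43, 9.76], so the fitted equation applies directly:

ŷ = 18.5407 + 2.4392 × 5.66
ŷ = 18.5407 + 13.8059
ŷ = 32.3466

This is a point prediction; actual observations scatter around it by roughly the residual standard deviation.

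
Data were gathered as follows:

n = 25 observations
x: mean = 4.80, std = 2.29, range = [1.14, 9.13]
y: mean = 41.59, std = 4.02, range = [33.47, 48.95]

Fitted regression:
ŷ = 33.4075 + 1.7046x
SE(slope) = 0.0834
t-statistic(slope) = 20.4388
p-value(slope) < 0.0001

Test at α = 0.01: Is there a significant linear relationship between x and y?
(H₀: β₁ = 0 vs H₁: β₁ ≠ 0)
Reject H₀: p-value < 0.0001 < α = 0.01. The linear relationship is significant at the 1% level.

Hypothesis test for the slope coefficient:

H₀: β₁ = 0 (no linear relationship)
H₁: β₁ ≠ 0 (linear relationship exists)

Test statistic: t = β̂₁ / SE(β̂₁) = 1.7046 / 0.0834 = 20.4388

With df = 23, the two-sided p-value for |t| = 20.4388 is <0.0001.

Decision rule: reject H₀ if p-value < α.
p-value < 0.0001 < α = 0.01 → reject H₀.

At α = 0.01 the data do provide convincing evidence of a nonzero slope.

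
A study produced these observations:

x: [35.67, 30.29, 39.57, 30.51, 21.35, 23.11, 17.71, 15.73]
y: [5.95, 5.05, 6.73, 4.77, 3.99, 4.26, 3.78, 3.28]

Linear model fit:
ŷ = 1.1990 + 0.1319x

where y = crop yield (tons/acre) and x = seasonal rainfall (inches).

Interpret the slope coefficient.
An increase of one inch in rainfall is associated with a 0.1319 tons/acre increase in predicted crop yield.

β₁ = 0.1319 is the change in predicted crop yield (tons/acre) per additional inch of rainfall.

Interpretation:
- Rainfall up by 1 inch → predicted crop yield increases by 0.1319 tons/acre
- This is a linear approximation: the same per-unit change is assumed across the whole observed x range

The intercept β₀ = 1.1990 is the predicted crop yield when rainfall = 0; since the smallest observed x is 15.73, this is an extrapolation and mainly anchors the line.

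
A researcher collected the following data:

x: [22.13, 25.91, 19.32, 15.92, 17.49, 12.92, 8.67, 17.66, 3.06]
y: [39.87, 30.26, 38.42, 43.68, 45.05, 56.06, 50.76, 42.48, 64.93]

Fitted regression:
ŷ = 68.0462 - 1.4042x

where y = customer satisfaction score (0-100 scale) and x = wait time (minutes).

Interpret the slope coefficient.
For each additional minute of wait time, predicted satisfaction score decreases by approximately 1.4042 points.

β₁ = -1.4042 is the change in predicted satisfaction score (points) per additional minute of wait time.

Interpretation:
- Wait time up by 1 minute → predicted satisfaction score decreases by 1.4042 points
- This is a linear approximation: the same per-unit change is assumed across the whole observed x range
- The sign (−) gives the direction; the magnitude 1.4042 gives the size of the effect per minute

(β₀ = 68.0462 is the fitted value at x = 0 and is not part of the slope interpretation.)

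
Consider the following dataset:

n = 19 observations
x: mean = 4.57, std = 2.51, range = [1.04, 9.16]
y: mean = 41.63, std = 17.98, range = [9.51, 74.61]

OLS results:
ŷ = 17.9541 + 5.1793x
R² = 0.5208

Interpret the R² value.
About 52.08% of the variability in y is accounted for by the regression on x (R² = 0.5208) — a moderate linear fit.

R² = 1 − SS_res/SS_tot compares the residual scatter to the total scatter of y about its mean.

Here R² = 0.5208:
- Explained: 52.08% of the variation in y
- Unexplained (residual): 100% − 52.08% = 47.92%
- Rule of thumb (below 0.3 weak; 0.3 to below 0.7 moderate; 0.7 and above strong) → moderate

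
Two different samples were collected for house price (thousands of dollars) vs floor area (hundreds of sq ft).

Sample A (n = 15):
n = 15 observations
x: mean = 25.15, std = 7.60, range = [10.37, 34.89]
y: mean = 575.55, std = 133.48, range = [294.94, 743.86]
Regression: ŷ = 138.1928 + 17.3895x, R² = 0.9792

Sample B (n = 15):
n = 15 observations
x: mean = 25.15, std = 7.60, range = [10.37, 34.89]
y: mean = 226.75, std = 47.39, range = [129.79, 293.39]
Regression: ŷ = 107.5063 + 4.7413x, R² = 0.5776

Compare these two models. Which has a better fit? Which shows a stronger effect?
Model A has the better fit (R² = 0.9792 vs 0.5776). Model A shows the stronger effect (|β₁| = 17.3895 vs 4.7413).

Model Comparison:

Goodness of fit (R²):
- Model A: R² = 0.9792 → 97.92% of variance in house price explained
- Model B: R² = 0.5776 → 57.76% of variance in house price explained
- 0.9792 > 0.5776 → Model A has the better fit

Which has the larger per-hundred sq ft effect? (|β₁|)
- Model A: β₁ = 17.3895 → predicted house price rises 17.3895 thousand dollars per additional hundred sq ft of floor area
- Model B: β₁ = 4.7413 → predicted house price rises 4.7413 thousand dollars per additional hundred sq ft of floor area
- |17.3895| > |4.7413| → Model A shows the stronger marginal effect

Notes:
- A steeper slope doesn't make a better model if the scatter around the line is large.
- A better fit (higher R²) doesn't necessarily mean a more important relationship.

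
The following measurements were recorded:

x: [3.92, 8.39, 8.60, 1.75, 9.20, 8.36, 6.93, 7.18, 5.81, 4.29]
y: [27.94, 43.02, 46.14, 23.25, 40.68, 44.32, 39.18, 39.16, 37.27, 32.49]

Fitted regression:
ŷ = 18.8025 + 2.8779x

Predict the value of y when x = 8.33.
ŷ = 42.7754

To predict y for x = 8.33, substitute into the regression equation:

ŷ = 18.8025 + 2.8779 × 8.33
ŷ = 18.8025 + 23.9729
ŷ = 42.7754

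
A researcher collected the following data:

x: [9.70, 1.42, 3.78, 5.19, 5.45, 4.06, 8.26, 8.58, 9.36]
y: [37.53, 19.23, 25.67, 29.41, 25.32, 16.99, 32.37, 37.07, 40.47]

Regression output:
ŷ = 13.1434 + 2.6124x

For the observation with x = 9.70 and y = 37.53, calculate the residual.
Residual = -0.9537

The residual is the difference between the actual value and the predicted value:

Residual = y - ŷ

Step 1: Calculate predicted value
ŷ = 13.1434 + 2.6124 × 9.70
ŷ = 38.4837

Step 2: Calculate residual
Residual = 37.53 - 38.4837
Residual = -0.9537

The residual is negative, so the observed y = 37.53 sits below the regression line (the line overestimates it by 0.9537).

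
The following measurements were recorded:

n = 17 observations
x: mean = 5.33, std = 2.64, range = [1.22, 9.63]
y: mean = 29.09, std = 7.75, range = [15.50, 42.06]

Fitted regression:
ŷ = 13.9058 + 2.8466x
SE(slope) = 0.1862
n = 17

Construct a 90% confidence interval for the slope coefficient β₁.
The 90% CI for β₁ is (2.5202, 3.1730)

Confidence interval for the slope:

The 90% CI for β₁ is: β̂₁ ± t*(α/2, n-2) × SE(β̂₁)

Step 1: Find critical t-value
- Confidence level = 0.9
- Degrees of freedom = n - 2 = 17 - 2 = 15
- t*(α/2, 15) = 1.7531

Step 2: Calculate margin of error
Margin = 1.7531 × 0.1862 = 0.3264

Step 3: Construct interval
CI = 2.8466 ± 0.3264
CI = (2.5202, 3.1730)

Interpretation: We are 90% confident that the true slope β₁ lies between 2.5202 and 3.1730.
Both endpoints are positive, so the data support a genuinely positive slope at this confidence level.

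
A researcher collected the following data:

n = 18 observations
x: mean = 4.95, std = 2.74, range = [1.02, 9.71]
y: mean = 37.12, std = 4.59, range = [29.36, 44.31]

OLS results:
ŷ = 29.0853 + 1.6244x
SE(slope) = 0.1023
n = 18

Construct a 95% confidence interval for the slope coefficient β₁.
The 95% CI for β₁ is (1.4075, 1.8413)

Confidence interval for the slope:

The 95% CI for β₁ is: β̂₁ ± t*(α/2, n-2) × SE(β̂₁)

Step 1: Find critical t-value
- Confidence level = 0.95
- Degrees of freedom = n - 2 = 18 - 2 = 16
- t*(α/2, 16) = 2.1199

Step 2: Calculate margin of error
Margin = 2.1199 × 0.1023 = 0.2169

Step 3: Construct interval
CI = 1.6244 ± 0.2169
CI = (1.4075, 1.8413)

Interpretation: each one-unit increase in x is associated with a change in mean y of between 1.4075 and 1.8413, with 95% confidence.
The interval does not include 0, suggesting a significant linear relationship.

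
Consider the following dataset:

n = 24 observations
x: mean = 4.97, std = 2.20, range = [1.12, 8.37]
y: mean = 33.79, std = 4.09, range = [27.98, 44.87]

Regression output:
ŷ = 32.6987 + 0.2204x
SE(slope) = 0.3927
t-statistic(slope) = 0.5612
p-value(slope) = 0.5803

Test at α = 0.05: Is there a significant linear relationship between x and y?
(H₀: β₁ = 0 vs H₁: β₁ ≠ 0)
Since p-value = 0.5803 ≥ α = 0.05, fail to reject H₀ — the slope is not significantly different from 0.

Hypothesis test for the slope coefficient:

H₀: β₁ = 0 (no linear relationship)
H₁: β₁ ≠ 0 (linear relationship exists)

Test statistic: t = β̂₁ / SE(β̂₁) = 0.2204 / 0.3927 = 0.5612

p = 0.5803: how often a slope estimate this far from 0 (in SE units) would arise by chance if β₁ were truly 0.

Decision rule: reject H₀ if p-value < α.
p-value = 0.5803 ≥ α = 0.05 → fail to reject H₀.

Conclusion: the linear association between x and y is not significant at the 5% level.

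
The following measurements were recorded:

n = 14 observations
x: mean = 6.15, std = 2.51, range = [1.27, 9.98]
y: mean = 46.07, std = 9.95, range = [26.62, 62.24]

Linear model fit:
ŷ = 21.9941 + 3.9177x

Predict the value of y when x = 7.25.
ŷ = 50.3974

To predict y for x = 7.25, substitute into the regression equation:

ŷ = 21.9941 + 3.9177 × 7.25
ŷ = 21.9941 + 28.4033
ŷ = 50.3974

This is the fitted mean response at that x — an individual observation would come with a wider prediction interval.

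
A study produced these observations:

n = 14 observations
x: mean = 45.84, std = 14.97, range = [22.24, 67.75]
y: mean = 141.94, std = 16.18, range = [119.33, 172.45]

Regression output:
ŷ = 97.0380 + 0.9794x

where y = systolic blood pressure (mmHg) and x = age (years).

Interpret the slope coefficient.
For each additional year of age, predicted blood pressure increases by approximately 0.9794 mmHg.

The slope β₁ = 0.9794 gives the rate at which the fitted blood pressure changes with age.

Interpretation:
- Age up by 1 year → predicted blood pressure increases by 0.9794 mmHg
- This is a linear approximation: the same per-unit change is assumed across the whole observed x range

(β₀ = 97.0380 is the fitted value at x = 0 and is not part of the slope interpretation.)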